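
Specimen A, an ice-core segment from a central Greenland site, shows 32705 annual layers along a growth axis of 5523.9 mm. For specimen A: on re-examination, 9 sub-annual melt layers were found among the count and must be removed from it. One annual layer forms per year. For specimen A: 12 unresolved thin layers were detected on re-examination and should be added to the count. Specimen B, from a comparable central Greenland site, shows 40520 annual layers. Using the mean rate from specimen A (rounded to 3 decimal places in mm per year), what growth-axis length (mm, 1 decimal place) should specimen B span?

Specimen A: adjusted count: 32705 − 9 + 12 = 32708 annual layers.
A: 5523.9 mm over 32708 years gives 5523.9 / 32708 ≈ 0.169 mm per year.
Length of B = 0.169 × 40520 = 6847.9 mm.

6847.9 mm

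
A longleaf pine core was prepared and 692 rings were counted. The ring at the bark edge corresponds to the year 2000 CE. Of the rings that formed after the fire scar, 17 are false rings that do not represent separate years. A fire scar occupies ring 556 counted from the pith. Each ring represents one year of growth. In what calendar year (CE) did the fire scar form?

1881 CE

The fire scar sits at ring 556 from the pith, so 692 − 556 = 136 rings formed after it.
136 − 17 false = 119 true rings after the fire scar.
Counting back 119 years from 2000 CE places the fire scar in 2000 − 119 = 1881 CE.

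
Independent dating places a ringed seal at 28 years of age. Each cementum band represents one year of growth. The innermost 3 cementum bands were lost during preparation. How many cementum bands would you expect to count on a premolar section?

25 cementum bands

One cementum band per year gives 28 cementum bands over 28 years.
Subtracting the 3 cementum bands not captured gives 28 − 3 = 25 cementum bands in the record.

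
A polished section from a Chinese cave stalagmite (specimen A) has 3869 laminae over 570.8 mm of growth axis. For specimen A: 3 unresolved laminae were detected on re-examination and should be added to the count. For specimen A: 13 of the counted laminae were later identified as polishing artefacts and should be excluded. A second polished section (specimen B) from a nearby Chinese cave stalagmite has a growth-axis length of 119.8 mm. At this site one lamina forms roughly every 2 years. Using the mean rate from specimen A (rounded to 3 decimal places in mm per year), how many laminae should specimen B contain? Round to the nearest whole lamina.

Specimen A: adjusted count: 3869 − 13 + 3 = 3859 laminae.
Specimen A: at 2 years per lamina, 3859 × 2 = 7718 years.
A: Extension rate ≈ 570.8 / 7718 = 0.074 mm per year.
Specimen B: 119.8 mm / 0.074 mm per year = 1618.92 years; at 2 years per lamina that is 1618.92 / 2 ≈ 809 laminae.

809 laminae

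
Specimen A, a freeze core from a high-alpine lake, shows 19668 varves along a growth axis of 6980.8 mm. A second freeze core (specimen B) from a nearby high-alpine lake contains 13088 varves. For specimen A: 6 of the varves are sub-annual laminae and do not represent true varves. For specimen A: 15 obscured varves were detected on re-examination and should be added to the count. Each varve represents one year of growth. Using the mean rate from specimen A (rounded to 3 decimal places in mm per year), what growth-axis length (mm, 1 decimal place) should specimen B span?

4646.2 mm

Specimen A: true varve count = 19668 − 6 + 15 = 19677.
A: 6980.8 mm over 19677 years gives 6980.8 / 19677 ≈ 0.355 mm/year.
Length of B = 0.355 × 13088 = 4646.2 mm.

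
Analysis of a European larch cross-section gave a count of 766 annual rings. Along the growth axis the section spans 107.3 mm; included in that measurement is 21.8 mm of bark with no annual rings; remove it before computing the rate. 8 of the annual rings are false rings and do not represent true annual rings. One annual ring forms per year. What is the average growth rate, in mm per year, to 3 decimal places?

Correcting the raw count gives 766 − 8 = 758 true annual rings.
Net length = 107.3 − 21.8 = 85.5 mm.
Mean rate = 85.5 mm / 758 years ≈ 0.113 mm per year.

0.113 mm per year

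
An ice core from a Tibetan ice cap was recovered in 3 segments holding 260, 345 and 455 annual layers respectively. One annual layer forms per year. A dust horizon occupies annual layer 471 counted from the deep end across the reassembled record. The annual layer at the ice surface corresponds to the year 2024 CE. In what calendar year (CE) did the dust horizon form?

1435 CE

Total annual layers = 260 + 345 + 455 = 1060.
1060 − 471 = 589 annual layers lie beyond the dust horizon toward the ice surface.
2024 − 589 = 1435 CE.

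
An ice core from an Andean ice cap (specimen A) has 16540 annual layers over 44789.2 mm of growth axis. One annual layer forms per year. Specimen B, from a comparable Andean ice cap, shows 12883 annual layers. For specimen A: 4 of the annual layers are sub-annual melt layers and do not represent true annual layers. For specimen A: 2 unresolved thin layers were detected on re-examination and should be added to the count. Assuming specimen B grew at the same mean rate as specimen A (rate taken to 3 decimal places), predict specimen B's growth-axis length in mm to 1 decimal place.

Specimen A: correcting the raw count gives 16540 − 4 + 2 = 16538 true annual layers.
A: Mean rate = 44789.2 mm / 16538 years ≈ 2.708 mm per year.
For B, 2.708 mm/year × 12883 years = 34887.2 mm.

34887.2 mm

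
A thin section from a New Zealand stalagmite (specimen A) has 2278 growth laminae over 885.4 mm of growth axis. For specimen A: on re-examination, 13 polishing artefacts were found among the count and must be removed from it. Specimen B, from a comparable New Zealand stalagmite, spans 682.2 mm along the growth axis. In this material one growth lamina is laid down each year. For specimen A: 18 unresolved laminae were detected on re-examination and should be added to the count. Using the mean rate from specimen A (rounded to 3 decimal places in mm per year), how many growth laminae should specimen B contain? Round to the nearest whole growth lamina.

1758 growth laminae

Specimen A: adjusted count: 2278 − 13 + 18 = 2283 growth laminae.
A: 885.4 mm over 2283 years gives 885.4 / 2283 ≈ 0.388 mm per year.
Specimen B: 682.2 mm / 0.388 mm per year = 1758.25 years ≈ 1758 growth laminae.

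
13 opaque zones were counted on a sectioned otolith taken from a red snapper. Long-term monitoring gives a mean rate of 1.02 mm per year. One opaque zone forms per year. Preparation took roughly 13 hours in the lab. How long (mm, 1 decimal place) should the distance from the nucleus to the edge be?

13.3 mm

The record spans 13 years at 1.02 mm per year.
Predicted length = 1.02 mm/year × 13 years = 13.3 mm.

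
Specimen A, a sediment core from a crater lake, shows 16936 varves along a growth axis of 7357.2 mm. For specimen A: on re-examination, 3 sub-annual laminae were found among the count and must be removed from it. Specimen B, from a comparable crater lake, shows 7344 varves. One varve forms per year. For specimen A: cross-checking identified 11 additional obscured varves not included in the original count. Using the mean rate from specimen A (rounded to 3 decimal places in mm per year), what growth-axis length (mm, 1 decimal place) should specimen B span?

Specimen A: correcting the raw count gives 16936 − 3 + 11 = 16944 true varves.
A: Extension rate ≈ 7357.2 / 16944 = 0.434 mm per year.
B's length ≈ 0.434 × 7344 = 3187.3 mm.

3187.3 mm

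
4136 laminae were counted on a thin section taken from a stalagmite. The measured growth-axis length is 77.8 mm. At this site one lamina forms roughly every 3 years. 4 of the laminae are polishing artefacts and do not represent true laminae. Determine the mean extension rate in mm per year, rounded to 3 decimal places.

After corrections the count is 4136 − 4 = 4132 laminae.
At 3 years per lamina, 4132 × 3 = 12396 years.
Mean rate = 77.8 mm / 12396 years ≈ 0.006 mm per year.

0.006 mm per year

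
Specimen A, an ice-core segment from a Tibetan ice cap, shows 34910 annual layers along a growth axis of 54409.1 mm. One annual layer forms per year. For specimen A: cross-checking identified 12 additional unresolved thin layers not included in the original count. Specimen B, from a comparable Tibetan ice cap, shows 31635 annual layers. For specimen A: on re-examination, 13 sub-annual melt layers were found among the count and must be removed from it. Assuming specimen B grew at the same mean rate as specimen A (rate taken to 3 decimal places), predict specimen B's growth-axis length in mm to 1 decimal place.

Specimen A: adjusted count: 34910 − 13 + 12 = 34909 annual layers.
A: Extension rate ≈ 54409.1 / 34909 = 1.559 mm/year.
Length of B = 1.559 × 31635 = 49319.0 mm.

49319.0 mm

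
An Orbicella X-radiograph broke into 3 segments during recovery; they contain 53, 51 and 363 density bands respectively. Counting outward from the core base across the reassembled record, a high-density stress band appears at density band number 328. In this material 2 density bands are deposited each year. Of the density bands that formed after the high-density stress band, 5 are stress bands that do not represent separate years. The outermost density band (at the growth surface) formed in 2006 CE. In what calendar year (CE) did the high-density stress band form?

Total density bands = 53 + 51 + 363 = 467.
Between density band 328 and the growth surface there are 467 − 328 = 139 density bands.
Removing the 5 false density bands leaves 139 − 5 = 134 true density bands beyond the high-density stress band.
134 density bands at 2 per year is 134 / 2 = 67 years.
The density band at the growth surface is 2006 CE, so the high-density stress band dates to 2006 − 67 = 1939 CE.

1939 CE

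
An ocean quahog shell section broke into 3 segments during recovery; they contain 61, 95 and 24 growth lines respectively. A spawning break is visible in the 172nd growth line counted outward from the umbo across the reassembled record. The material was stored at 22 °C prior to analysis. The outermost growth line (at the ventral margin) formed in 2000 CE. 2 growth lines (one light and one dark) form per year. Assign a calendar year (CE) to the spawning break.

Total growth lines = 61 + 95 + 24 = 180.
Between growth line 172 and the ventral margin there are 180 − 172 = 8 growth lines.
With 2 growth lines per year, 8 / 2 = 4 years.
2000 − 4 = 1996 CE.

1996 CE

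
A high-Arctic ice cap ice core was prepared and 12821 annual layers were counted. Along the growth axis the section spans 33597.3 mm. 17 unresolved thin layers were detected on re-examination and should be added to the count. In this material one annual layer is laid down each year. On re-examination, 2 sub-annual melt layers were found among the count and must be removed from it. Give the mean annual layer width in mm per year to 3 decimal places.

Adjusted count: 12821 − 2 + 17 = 12836 annual layers.
Extension rate ≈ 33597.3 / 12836 = 2.617 mm per year.

2.617 mm per year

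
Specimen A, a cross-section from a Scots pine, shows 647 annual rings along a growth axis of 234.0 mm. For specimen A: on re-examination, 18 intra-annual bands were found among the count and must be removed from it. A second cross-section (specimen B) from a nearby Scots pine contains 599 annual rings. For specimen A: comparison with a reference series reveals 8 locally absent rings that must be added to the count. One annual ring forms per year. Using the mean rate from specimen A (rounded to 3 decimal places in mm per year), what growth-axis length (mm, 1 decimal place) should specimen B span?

219.8 mm

Specimen A: after corrections the count is 647 − 18 + 8 = 637 annual rings.
A: 234.0 mm over 637 years gives 234.0 / 637 ≈ 0.367 mm per year.
B's length ≈ 0.367 × 599 = 219.8 mm.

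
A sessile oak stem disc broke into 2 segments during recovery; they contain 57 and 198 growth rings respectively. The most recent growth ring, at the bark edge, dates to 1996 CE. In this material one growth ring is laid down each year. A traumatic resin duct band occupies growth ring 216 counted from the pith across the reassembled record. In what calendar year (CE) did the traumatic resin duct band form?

1957 CE

Total growth rings = 57 + 198 = 255.
The traumatic resin duct band sits at growth ring 216 from the pith, so 255 − 216 = 39 growth rings formed after it.
The growth ring at the bark edge is 1996 CE, so the traumatic resin duct band dates to 1996 − 39 = 1957 CE.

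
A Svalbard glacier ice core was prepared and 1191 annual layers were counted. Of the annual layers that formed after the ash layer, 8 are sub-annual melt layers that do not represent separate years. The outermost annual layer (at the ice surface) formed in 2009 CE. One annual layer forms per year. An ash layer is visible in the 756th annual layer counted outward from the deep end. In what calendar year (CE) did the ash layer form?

Between annual layer 756 and the ice surface there are 1191 − 756 = 435 annual layers.
435 − 8 false = 427 true annual layers after the ash layer.
2009 − 427 = 1582 CE.

1582 CE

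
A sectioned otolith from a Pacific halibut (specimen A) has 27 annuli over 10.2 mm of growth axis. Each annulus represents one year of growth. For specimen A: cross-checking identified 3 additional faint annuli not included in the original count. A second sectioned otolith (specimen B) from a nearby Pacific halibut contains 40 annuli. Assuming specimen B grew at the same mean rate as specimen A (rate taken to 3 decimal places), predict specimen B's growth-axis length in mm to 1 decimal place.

13.6 mm

Specimen A: adjusted count: 27 + 3 = 30 annuli.
A: Extension rate ≈ 10.2 / 30 = 0.340 mm per year.
Length of B = 0.340 × 40 = 13.6 mm.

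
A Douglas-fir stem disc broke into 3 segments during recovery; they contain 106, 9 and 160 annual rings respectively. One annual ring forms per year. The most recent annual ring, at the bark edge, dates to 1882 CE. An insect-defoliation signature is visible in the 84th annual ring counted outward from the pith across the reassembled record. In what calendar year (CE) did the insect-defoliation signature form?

Total annual rings = 106 + 9 + 160 = 275.
275 − 84 = 191 annual rings lie beyond the insect-defoliation signature toward the bark edge.
The annual ring at the bark edge is 1882 CE, so the insect-defoliation signature dates to 1882 − 191 = 1691 CE.

1691 CE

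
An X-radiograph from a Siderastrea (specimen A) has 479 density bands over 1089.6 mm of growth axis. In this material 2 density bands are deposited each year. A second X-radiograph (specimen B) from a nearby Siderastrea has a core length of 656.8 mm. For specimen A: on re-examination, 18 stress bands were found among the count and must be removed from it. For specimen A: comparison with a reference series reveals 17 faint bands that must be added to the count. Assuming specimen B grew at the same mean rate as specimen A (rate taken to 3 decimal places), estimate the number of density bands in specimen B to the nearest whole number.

Specimen A: correcting the raw count gives 479 − 18 + 17 = 478 true density bands.
Specimen A: 478 density bands at 2 per year is 478 / 2 = 239 years.
A: Mean rate = 1089.6 mm / 239 years ≈ 4.559 mm per year.
B spans 656.8 / 4.559 = 144.07 years; at 2 density bands per year that is 144.07 × 2 ≈ 288 density bands.

288 density bands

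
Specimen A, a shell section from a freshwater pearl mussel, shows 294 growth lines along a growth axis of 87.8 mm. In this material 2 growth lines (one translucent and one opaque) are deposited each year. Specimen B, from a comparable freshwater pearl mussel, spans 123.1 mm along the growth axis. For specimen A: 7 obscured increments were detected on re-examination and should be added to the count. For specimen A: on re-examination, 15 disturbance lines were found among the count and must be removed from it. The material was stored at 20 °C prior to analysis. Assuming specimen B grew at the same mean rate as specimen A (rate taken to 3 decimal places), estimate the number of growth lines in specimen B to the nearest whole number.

401 growth lines

Specimen A: after corrections the count is 294 − 15 + 7 = 286 growth lines.
Specimen A: dividing by 2 growth lines per year: 286 / 2 = 143 years.
A: 87.8 mm over 143 years gives 87.8 / 143 ≈ 0.614 mm per year.
For B, 123.1 / 0.614 = 200.49 years; at 2 growth lines per year that is 200.49 × 2 ≈ 401 growth lines.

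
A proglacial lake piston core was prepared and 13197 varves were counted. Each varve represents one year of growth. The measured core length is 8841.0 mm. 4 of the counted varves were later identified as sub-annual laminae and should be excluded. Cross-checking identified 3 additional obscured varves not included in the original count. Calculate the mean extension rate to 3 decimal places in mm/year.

After corrections the count is 13197 − 4 + 3 = 13196 varves.
Extension rate ≈ 8841.0 / 13196 = 0.670 mm/year.

0.670 mm/year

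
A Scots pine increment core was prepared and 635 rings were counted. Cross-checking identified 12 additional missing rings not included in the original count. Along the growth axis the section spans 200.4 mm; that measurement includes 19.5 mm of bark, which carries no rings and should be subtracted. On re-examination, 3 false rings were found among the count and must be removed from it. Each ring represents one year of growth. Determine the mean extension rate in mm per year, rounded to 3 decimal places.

Adjusted count: 635 − 3 + 12 = 644 rings.
Removing the 19.5 mm offcut leaves 200.4 − 19.5 = 180.9 mm.
Extension rate ≈ 180.9 / 644 = 0.281 mm per year.

0.281 mm per year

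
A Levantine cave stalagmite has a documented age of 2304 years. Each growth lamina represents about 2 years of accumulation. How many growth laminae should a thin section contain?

1152 growth laminae

One growth lamina every 2 years means 2304 / 2 = 1152 growth laminae.
So 1152 growth laminae should be present.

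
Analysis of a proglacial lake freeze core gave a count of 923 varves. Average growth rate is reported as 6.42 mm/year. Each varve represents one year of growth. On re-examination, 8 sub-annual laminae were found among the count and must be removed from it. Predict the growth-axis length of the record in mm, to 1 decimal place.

Correcting the raw count gives 923 − 8 = 915 true varves.
Length ≈ 6.42 × 915 = 5874.3 mm.

5874.3 mm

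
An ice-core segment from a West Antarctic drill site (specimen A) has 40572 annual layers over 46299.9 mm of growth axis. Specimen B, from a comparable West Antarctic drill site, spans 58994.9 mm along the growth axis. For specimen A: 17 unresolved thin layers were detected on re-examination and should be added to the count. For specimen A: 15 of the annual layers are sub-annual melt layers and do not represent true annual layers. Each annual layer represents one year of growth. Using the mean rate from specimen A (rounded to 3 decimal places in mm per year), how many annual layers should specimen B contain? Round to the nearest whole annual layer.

51705 annual layers

Specimen A: after corrections the count is 40572 − 15 + 17 = 40574 annual layers.
A: Extension rate ≈ 46299.9 / 40574 = 1.141 mm/year.
B spans 58994.9 / 1.141 = 51704.56 years ≈ 51705 annual layers.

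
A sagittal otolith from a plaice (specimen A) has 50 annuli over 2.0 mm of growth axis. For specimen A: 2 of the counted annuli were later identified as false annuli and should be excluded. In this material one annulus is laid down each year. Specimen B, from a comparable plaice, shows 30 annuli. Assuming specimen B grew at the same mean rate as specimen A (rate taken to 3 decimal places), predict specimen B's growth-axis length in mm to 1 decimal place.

1.3 mm

Specimen A: adjusted count: 50 − 2 = 48 annuli.
A: Mean rate = 2.0 mm / 48 years ≈ 0.042 mm per year.
B's length ≈ 0.042 × 30 = 1.3 mm.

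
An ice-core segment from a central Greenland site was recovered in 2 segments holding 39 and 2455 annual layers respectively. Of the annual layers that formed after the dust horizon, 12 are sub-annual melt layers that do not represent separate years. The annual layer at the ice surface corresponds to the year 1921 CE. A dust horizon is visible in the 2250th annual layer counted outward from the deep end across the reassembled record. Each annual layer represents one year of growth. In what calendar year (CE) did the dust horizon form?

1689 CE

Total annual layers = 39 + 2455 = 2494.
The dust horizon sits at annual layer 2250 from the deep end, so 2494 − 2250 = 244 annual layers formed after it.
Removing the 12 false annual layers leaves 244 − 12 = 232 true annual layers beyond the dust horizon.
Counting back 232 years from 1921 CE places the dust horizon in 1921 − 232 = 1689 CE.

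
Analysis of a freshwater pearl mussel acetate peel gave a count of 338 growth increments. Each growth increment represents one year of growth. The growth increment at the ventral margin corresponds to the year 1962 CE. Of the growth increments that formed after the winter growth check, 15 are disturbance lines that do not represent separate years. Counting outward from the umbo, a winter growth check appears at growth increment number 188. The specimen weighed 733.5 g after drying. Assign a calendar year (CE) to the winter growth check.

1827 CE

Between growth increment 188 and the ventral margin there are 338 − 188 = 150 growth increments.
150 − 15 false = 135 true growth increments after the winter growth check.
Counting back 135 years from 1962 CE places the winter growth check in 1962 − 135 = 1827 CE.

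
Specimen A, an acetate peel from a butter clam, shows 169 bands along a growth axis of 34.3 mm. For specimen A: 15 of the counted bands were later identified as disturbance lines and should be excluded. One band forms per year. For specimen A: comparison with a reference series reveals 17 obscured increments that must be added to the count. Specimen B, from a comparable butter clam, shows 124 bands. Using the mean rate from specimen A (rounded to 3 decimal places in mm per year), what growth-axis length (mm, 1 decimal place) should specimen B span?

Specimen A: after corrections the count is 169 − 15 + 17 = 171 bands.
A: Extension rate ≈ 34.3 / 171 = 0.201 mm/yr.
For B, 0.201 mm/year × 124 years = 24.9 mm.

24.9 mm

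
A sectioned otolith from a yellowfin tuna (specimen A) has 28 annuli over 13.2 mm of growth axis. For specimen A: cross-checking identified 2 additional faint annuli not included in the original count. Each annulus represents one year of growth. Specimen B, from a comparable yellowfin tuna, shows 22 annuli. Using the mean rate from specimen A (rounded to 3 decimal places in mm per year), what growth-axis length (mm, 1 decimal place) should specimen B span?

Specimen A: correcting the raw count gives 28 + 2 = 30 true annuli.
A: Extension rate ≈ 13.2 / 30 = 0.440 mm/year.
Length of B = 0.440 × 22 = 9.7 mm.

9.7 mm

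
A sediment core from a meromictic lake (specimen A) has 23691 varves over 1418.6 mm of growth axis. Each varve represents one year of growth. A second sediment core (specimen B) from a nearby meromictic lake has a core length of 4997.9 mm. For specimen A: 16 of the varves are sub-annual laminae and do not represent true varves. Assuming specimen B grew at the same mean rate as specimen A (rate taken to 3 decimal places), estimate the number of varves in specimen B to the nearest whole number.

Specimen A: adjusted count: 23691 − 16 = 23675 varves.
A: Extension rate ≈ 1418.6 / 23675 = 0.060 mm/year.
For B, 4997.9 / 0.060 = 83298.33 years ≈ 83298 varves.

83298 varves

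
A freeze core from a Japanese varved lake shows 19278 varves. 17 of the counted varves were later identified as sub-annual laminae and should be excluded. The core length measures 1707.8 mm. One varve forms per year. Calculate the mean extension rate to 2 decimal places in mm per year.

True varve count = 19278 − 17 = 19261.
1707.8 mm over 19261 years gives 1707.8 / 19261 ≈ 0.09 mm per year.

0.09 mm per year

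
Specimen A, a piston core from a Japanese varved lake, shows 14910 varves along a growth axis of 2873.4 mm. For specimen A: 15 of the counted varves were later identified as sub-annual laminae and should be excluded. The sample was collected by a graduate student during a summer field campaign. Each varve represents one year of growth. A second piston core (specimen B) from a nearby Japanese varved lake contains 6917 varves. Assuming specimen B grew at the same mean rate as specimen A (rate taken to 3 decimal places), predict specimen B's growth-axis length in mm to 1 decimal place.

1335.0 mm

Specimen A: true varve count = 14910 − 15 = 14895.
A: Extension rate ≈ 2873.4 / 14895 = 0.193 mm/yr.
Length of B = 0.193 × 6917 = 1335.0 mm.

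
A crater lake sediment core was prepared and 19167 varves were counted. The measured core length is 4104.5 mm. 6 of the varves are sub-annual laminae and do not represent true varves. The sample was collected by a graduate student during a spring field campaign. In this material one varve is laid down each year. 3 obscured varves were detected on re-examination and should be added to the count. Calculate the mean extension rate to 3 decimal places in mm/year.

0.214 mm/year

Correcting the raw count gives 19167 − 6 + 3 = 19164 true varves.
Extension rate ≈ 4104.5 / 19164 = 0.214 mm/year.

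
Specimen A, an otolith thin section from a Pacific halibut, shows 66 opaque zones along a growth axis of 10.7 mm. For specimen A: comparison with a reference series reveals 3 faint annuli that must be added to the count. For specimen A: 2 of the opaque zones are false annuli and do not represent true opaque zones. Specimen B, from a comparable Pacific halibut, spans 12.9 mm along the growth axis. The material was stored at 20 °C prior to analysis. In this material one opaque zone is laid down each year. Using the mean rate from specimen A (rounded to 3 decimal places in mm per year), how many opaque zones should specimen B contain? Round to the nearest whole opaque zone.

81 opaque zones

Specimen A: correcting the raw count gives 66 − 2 + 3 = 67 true opaque zones.
A: Extension rate ≈ 10.7 / 67 = 0.160 mm per year.
Specimen B: 12.9 mm / 0.160 mm per year = 80.62 years ≈ 81 opaque zones.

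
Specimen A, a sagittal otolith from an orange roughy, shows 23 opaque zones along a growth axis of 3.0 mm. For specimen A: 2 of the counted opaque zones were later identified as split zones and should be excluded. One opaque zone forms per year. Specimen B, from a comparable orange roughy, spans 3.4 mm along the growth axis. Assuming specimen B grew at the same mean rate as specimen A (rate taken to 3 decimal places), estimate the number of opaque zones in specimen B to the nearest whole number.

Specimen A: true opaque zone count = 23 − 2 = 21.
A: 3.0 mm over 21 years gives 3.0 / 21 ≈ 0.143 mm/yr.
For B, 3.4 / 0.143 = 23.78 years ≈ 24 opaque zones.

24 opaque zones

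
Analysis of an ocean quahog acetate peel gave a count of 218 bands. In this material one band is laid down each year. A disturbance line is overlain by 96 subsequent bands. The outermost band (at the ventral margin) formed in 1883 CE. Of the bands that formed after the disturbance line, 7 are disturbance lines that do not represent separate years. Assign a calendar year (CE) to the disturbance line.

1794 CE

96 bands post-date the disturbance line.
Excluding 7 false bands: 96 − 7 = 89.
The band at the ventral margin is 1883 CE, so the disturbance line dates to 1883 − 89 = 1794 CE.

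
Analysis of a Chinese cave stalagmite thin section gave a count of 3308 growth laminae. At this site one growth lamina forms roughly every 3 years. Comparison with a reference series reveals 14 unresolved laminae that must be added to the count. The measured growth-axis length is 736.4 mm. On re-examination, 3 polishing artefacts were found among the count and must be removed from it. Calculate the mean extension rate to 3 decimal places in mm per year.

Adjusted count: 3308 − 3 + 14 = 3319 growth laminae.
At 3 years per growth lamina, 3319 × 3 = 9957 years.
736.4 mm over 9957 years gives 736.4 / 9957 ≈ 0.074 mm per year.

0.074 mm per year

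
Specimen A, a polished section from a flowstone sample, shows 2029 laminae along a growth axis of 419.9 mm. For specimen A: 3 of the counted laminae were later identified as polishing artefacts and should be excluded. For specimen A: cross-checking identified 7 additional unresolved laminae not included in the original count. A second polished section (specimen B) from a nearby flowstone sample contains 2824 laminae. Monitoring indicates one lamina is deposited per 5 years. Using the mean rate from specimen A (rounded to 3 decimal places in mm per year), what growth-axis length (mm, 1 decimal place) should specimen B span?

Specimen A: true lamina count = 2029 − 3 + 7 = 2033.
Specimen A: at 5 years per lamina, 2033 × 5 = 10165 years.
A: Extension rate ≈ 419.9 / 10165 = 0.041 mm/yr.
Specimen B: 2824 laminae at 5 years each span 2824 × 5 = 14120 years. For B, 0.041 mm/year × 14120 years = 578.9 mm.

578.9 mm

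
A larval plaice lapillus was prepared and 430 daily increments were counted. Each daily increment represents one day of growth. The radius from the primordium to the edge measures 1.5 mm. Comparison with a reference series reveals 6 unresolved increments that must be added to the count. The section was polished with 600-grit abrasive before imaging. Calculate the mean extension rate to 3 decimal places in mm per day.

0.003 mm per day

Adjusted count: 430 + 6 = 436 daily increments.
Extension rate ≈ 1.5 / 436 = 0.003 mm per day.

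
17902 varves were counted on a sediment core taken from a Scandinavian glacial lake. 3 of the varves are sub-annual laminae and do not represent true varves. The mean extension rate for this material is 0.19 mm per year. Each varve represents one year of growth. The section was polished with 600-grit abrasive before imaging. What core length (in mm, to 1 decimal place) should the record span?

3400.8 mm

Adjusted count: 17902 − 3 = 17899 varves.
Predicted length = 0.19 mm/year × 17899 years = 3400.8 mm.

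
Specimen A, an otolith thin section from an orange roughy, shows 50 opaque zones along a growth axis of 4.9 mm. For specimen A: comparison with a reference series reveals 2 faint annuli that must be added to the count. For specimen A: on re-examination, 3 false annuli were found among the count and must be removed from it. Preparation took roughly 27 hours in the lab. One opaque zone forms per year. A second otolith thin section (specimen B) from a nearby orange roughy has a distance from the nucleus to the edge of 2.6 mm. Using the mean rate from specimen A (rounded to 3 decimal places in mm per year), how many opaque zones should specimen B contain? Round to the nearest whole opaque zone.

26 opaque zones

Specimen A: true opaque zone count = 50 − 3 + 2 = 49.
A: 4.9 mm over 49 years gives 4.9 / 49 ≈ 0.100 mm per year.
B spans 2.6 / 0.100 = 26.00 years ≈ 26 opaque zones.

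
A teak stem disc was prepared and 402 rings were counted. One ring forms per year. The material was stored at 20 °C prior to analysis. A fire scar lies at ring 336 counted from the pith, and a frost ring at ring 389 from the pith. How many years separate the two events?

389 − 336 = 53 rings lie between the two events.
That is 53 years at one ring per year.

53 years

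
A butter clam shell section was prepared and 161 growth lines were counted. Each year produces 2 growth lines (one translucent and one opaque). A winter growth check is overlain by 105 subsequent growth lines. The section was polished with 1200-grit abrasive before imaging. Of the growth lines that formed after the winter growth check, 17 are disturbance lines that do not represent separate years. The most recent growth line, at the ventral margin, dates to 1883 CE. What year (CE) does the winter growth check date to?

105 growth lines post-date the winter growth check.
105 − 17 false = 88 true growth lines after the winter growth check.
Dividing by 2 growth lines per year: 88 / 2 = 44 years.
Counting back 44 years from 1883 CE places the winter growth check in 1883 − 44 = 1839 CE.

1839 CE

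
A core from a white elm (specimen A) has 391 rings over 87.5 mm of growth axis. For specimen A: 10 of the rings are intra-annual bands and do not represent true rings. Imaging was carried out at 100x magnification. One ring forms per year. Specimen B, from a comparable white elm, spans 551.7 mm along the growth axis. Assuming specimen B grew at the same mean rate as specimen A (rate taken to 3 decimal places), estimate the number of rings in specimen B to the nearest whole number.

Specimen A: correcting the raw count gives 391 − 10 = 381 true rings.
A: Extension rate ≈ 87.5 / 381 = 0.230 mm/yr.
Specimen B: 551.7 mm / 0.230 mm per year = 2398.70 years ≈ 2399 rings.

2399 rings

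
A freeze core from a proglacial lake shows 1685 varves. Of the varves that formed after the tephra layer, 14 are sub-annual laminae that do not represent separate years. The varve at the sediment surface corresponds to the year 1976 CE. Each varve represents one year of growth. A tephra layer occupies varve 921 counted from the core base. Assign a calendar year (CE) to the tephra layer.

1226 CE

Between varve 921 and the sediment surface there are 1685 − 921 = 764 varves.
Removing the 14 false varves leaves 764 − 14 = 750 true varves beyond the tephra layer.
Counting back 750 years from 1976 CE places the tephra layer in 1976 − 750 = 1226 CE.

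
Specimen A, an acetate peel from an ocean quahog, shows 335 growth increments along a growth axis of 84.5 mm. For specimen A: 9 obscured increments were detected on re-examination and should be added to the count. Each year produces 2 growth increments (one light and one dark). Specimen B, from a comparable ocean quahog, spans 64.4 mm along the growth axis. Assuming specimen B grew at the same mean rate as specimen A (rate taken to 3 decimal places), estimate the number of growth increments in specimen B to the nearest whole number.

262 growth increments

Specimen A: correcting the raw count gives 335 + 9 = 344 true growth increments.
Specimen A: with 2 growth increments per year, 344 / 2 = 172 years.
A: Mean rate = 84.5 mm / 172 years ≈ 0.491 mm per year.
Specimen B: 64.4 mm / 0.491 mm per year = 131.16 years; at 2 growth increments per year that is 131.16 × 2 ≈ 262 growth increments.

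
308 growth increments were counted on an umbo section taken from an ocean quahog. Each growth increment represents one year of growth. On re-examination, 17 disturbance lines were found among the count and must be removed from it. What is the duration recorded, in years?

291 years

Adjusted count: 308 − 17 = 291 growth increments.
At one growth increment per year, that is 291 years.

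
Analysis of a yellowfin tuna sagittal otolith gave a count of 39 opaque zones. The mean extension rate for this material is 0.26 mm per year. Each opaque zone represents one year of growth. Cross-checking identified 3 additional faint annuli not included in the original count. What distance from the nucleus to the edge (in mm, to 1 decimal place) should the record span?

10.9 mm

Adjusted count: 39 + 3 = 42 opaque zones.
42 years at 0.26 mm/year gives 0.26 × 42 = 10.9 mm.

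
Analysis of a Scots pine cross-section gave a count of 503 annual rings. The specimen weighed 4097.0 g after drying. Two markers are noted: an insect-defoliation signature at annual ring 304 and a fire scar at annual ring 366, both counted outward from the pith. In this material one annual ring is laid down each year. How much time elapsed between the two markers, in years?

62 years

The two markers are separated by 366 − 304 = 62 annual rings.
At one annual ring per year, 62 years elapsed between them.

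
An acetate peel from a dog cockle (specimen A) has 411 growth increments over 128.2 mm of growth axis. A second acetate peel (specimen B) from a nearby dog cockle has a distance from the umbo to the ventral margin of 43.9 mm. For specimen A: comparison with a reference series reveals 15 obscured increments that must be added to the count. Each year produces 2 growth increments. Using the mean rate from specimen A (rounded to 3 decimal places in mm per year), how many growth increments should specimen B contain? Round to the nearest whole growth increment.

146 growth increments

Specimen A: true growth increment count = 411 + 15 = 426.
Specimen A: dividing by 2 growth increments per year: 426 / 2 = 213 years.
A: Extension rate ≈ 128.2 / 213 = 0.602 mm per year.
B spans 43.9 / 0.602 = 72.92 years; at 2 growth increments per year that is 72.92 × 2 ≈ 146 growth increments.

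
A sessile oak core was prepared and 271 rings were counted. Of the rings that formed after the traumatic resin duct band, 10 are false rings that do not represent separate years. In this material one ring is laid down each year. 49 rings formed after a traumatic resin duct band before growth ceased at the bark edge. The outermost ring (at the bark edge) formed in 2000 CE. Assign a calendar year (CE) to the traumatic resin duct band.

49 rings formed after the traumatic resin duct band.
49 − 10 false = 39 true rings after the traumatic resin duct band.
Counting back 39 years from 2000 CE places the traumatic resin duct band in 2000 − 39 = 1961 CE.

1961 CE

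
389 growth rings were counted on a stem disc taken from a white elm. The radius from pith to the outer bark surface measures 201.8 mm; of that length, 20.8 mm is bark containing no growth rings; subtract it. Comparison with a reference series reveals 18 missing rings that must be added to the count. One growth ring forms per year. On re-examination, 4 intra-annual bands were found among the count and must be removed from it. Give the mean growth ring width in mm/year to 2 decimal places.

After corrections the count is 389 − 4 + 18 = 403 growth rings.
Removing the 20.8 mm offcut leaves 201.8 − 20.8 = 181.0 mm.
181.0 mm over 403 years gives 181.0 / 403 ≈ 0.45 mm/year.

0.45 mm/year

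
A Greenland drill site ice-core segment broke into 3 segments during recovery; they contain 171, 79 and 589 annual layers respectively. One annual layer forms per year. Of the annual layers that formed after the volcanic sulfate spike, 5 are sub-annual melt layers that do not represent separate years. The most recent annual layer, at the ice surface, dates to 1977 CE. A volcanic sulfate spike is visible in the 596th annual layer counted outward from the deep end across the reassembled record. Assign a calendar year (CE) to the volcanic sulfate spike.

1739 CE

Total annual layers = 171 + 79 + 589 = 839.
Between annual layer 596 and the ice surface there are 839 − 596 = 243 annual layers.
Removing the 5 false annual layers leaves 243 − 5 = 238 true annual layers beyond the volcanic sulfate spike.
1977 − 238 = 1739 CE.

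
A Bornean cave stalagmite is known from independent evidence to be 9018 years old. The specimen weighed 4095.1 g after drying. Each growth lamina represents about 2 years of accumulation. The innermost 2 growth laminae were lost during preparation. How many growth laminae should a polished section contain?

Expected growth laminae: 9018 / 2 = 4509.
Less the 2 uncaptured growth laminae: 4509 − 2 = 4507.

4507 growth laminae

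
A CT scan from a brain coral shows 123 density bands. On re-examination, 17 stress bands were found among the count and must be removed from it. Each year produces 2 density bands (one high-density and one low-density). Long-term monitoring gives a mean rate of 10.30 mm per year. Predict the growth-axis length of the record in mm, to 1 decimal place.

545.9 mm

After corrections the count is 123 − 17 = 106 density bands.
Dividing by 2 density bands per year: 106 / 2 = 53 years.
Predicted length = 10.30 mm/year × 53 years = 545.9 mm.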